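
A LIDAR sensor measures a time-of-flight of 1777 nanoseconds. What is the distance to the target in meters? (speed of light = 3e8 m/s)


tof = 1777 ns = 1.777e-06 s
dist = c * tof / 2
= 3e8 * 1.777e-06 / 2
= 266.55 m


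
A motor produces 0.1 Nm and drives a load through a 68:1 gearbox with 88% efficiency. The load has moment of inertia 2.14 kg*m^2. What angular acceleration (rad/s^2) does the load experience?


tau_out = tau_motor * N * eta
= 0.1 * 68 * 0.88 = 5.984 Nm
alpha = tau_out / I = 5.984 / 2.14
= 2.7963 rad/s^2


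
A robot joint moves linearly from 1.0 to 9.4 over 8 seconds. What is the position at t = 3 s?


s = t/T = 3/8 = 0.375
p(t) = p0 + (pf-p0)*s
= 1.0 + (9.4 - 1.0) * 0.375
= 4.15


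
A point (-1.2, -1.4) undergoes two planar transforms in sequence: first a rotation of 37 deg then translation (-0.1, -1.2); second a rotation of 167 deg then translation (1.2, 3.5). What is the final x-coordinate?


After transform 1:
x1 = cos(37)*-1.2 - sin(37)*-1.4 + -0.1 = -0.2158
y1 = sin(37)*-1.2 + cos(37)*-1.4 + -1.2 = -3.0403
After transform 2:
x2 = cos(167)*-0.2158 - sin(167)*-3.0403 + 1.2
= 2.0942


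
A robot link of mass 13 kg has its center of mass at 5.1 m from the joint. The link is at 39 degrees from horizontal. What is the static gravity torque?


tau = m*g*L*cos(angle)
= 13 * 9.81 * 5.1 * cos(39 deg)
= 13 * 9.81 * 5.1 * 0.7771
= 505.4581 Nm


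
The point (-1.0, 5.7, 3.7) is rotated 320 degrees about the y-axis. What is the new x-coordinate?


Rotation about y-axis: x' = x*cos(theta) + z*sin(theta)
= -1.0 * 0.766 + 3.7 * -0.6428
= -3.1444


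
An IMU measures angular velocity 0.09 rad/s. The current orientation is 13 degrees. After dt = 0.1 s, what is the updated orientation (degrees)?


delta_theta = w * dt = 0.09 * 0.1 = 0.009 rad
= 0.5157 deg
theta_new = 13 + 0.5157 = 13.5157 deg


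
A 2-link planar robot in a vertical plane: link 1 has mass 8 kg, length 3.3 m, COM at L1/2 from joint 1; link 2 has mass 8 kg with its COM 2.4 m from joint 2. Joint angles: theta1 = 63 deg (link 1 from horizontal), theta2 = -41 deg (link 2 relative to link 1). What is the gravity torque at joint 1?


Horizontal distance from joint 1 to link-1 COM:
  x_c1 = (L1/2)*cos(t1) = 1.65 * 0.454 = 0.7491 m
Horizontal distance from joint 1 to link-2 COM:
  x_c2 = L1*cos(t1) + Lc2*cos(t1+t2)
       = 3.3*0.454 + 2.4*0.9272 = 3.7234 m
tau1 = m1*g*x_c1 + m2*g*x_c2
     = 8*9.81*0.7491 + 8*9.81*3.7234
     = 58.7881 + 292.2132
     = 351.0013 Nm


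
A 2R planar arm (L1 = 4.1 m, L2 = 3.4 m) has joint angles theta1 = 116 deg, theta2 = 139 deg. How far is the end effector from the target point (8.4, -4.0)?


End effector via forward kinematics:
x = L1*cos(t1) + L2*cos(t1+t2) = -2.6773
y = L1*sin(t1) + L2*sin(t1+t2) = 0.4009
Distance to target:
d = sqrt((8.4 - -2.6773)^2 + (-4.0 - 0.4009)^2)
= sqrt(122.7067 + 19.368)
= 11.9195 m


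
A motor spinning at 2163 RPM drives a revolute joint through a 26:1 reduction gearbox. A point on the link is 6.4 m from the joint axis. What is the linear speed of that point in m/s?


omega_motor = 2163 * 2*pi/60 = 226.5088 rad/s
omega_joint = omega_motor / 26 = 8.7119 rad/s
v = omega_joint * r = 8.7119 * 6.4
= 55.756 m/s


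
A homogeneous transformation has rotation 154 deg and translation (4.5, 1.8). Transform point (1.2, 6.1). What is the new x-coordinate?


x' = cos(theta)*px - sin(theta)*py + tx
= -0.8988*1.2 - 0.4384*6.1 + 4.5
= 0.7474


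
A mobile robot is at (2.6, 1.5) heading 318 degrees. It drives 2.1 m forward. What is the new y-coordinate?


y_new = y0 + d*sin(theta)
= 1.5 + 2.1*sin(318)
= 1.5 + -1.4052
= 0.0948


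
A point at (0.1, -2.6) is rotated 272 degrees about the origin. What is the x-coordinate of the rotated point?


x' = x*cos(theta) - y*sin(theta)
cos(272 deg) = 0.0349, sin(272 deg) = -0.9994
x' = 0.1 * 0.0349 - -2.6 * -0.9994
= 0.0035 - 2.5984
= -2.5949


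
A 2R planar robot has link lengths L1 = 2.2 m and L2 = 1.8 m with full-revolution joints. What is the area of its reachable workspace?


r_max = L1 + L2 = 4.0 m
r_min = |L1 - L2| = 0.4 m
Area = pi*(r_max^2 - r_min^2)
= pi*(16.0 - 0.16)
= pi * 15.84
= 49.7628 m^2


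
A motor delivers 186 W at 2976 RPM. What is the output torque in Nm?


omega = 2976 * 2*pi/60 = 311.646 rad/s
tau = P / omega = 186 / 311.646
= 0.5968 Nm


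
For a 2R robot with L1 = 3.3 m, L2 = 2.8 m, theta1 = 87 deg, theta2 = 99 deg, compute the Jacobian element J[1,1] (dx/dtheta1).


J[1,1] = -L1*sin(t1) - L2*sin(t1+t2)
= -3.3*sin(87) - 2.8*sin(186)
= -3.0028


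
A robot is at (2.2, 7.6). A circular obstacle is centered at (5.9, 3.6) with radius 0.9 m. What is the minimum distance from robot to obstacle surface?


center_dist = sqrt((2.2-5.9)^2 + (7.6-3.6)^2)
= sqrt(13.69 + 16.0)
= 5.4489
min_dist = center_dist - radius = 5.4489 - 0.9 = 4.5489 m


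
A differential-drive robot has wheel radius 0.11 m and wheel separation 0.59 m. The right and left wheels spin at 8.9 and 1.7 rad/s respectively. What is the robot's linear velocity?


vR = r*wR = 0.11*8.9 = 0.979 m/s
vL = r*wL = 0.11*1.7 = 0.187 m/s
v = (vR+vL)/2 = 0.583 m/s
omega = (vR-vL)/L = 1.3424 rad/s
linear velocity = 0.583 m/s


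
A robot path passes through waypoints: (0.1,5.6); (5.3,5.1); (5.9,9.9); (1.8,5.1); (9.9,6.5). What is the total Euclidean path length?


Segment lengths:
  seg1 = sqrt((5.2)^2 + (-0.5)^2) = 5.224
  seg2 = sqrt((0.6)^2 + (4.8)^2) = 4.8374
  seg3 = sqrt((-4.1)^2 + (-4.8)^2) = 6.3127
  seg4 = sqrt((8.1)^2 + (1.4)^2) = 8.2201
Total = 24.5941


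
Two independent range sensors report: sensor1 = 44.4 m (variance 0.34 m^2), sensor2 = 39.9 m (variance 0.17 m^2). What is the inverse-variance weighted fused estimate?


w1 = (1/var1) / (1/var1 + 1/var2)
   = 2.9412 / (2.9412 + 5.8824) = 0.3333
w2 = 1 - w1 = 0.6667
fused = w1*s1 + w2*s2 = 14.8 + 26.6
= 41.4 m


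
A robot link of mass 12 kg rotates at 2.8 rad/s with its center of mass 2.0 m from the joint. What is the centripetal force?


F = m * omega^2 * r
= 12 * 2.8^2 * 2.0
= 12 * 7.84 * 2.0
= 188.16 N


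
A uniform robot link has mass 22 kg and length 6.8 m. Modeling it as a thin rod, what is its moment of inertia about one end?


I = (1/3) * m * L^2
= (1/3) * 22 * 6.8^2
= 0.333333 * 22 * 46.24
= 339.0933 kg*m^2


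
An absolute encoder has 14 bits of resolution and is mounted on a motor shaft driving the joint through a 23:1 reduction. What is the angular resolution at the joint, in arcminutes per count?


counts = 2^14 = 16384
effective counts at joint = 16384 * 23 = 376832
resolution = 360*60 / 376832
= 0.0573 arcmin/count


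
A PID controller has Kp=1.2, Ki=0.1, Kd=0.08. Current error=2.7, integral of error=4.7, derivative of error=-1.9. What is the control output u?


u = Kp*e + Ki*int(e) + Kd*de/dt
= 1.2*2.7 + 0.1*4.7 + 0.08*(-1.9)
= 3.24 + 0.47 + -0.152
= 3.558


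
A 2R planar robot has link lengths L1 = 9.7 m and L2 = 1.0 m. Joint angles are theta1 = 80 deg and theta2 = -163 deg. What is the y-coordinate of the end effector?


Convert angles to radians: theta1 = 1.3963, theta2 = -2.8449
y = L1*sin(theta1) + L2*sin(theta1+theta2)
y = 9.5526 + -0.9925
y = 8.5601


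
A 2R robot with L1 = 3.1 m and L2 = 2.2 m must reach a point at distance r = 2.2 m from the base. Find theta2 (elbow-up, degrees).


cos(theta2) = (r^2 - L1^2 - L2^2) / (2*L1*L2)
cos(theta2) = (4.84 - 9.61 - 4.84) / 13.64
cos(theta2) = -0.704545
theta2 = 134.7928 degrees


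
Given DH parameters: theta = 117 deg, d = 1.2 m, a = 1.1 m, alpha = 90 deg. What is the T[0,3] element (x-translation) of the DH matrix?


T[0,3] = a * cos(theta)
= 1.1 * cos(117 deg)
= 1.1 * -0.454
= -0.4994


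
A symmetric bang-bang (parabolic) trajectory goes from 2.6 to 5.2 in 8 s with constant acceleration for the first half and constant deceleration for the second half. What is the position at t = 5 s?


Symmetric rest-to-rest: each phase covers (pf-p0)/2 in time T/2. 0.5*a*(T/2)^2 = (pf-p0)/2 => a = 4*(pf-p0)/T^2
a = 4*(5.2-2.6)/8^2 = 0.1625
t = 5 is in the deceleration phase (t > T/2).
p = pf - 0.5*a*(T-t)^2 = 5.2 - 0.5*0.1625*3^2
= 4.4688


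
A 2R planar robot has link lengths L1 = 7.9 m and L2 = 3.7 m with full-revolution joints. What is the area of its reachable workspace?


r_max = L1 + L2 = 11.6 m
r_min = |L1 - L2| = 4.2 m
Area = pi*(r_max^2 - r_min^2)
= pi*(134.56 - 17.64)
= pi * 116.92
= 367.315 m^2


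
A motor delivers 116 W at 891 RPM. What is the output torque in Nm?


omega = 891 * 2*pi/60 = 93.3053 rad/s
tau = P / omega = 116 / 93.3053
= 1.2432 Nm


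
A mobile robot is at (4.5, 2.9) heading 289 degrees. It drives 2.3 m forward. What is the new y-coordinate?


y_new = y0 + d*sin(theta)
= 2.9 + 2.3*sin(289)
= 2.9 + -2.1747
= 0.7253


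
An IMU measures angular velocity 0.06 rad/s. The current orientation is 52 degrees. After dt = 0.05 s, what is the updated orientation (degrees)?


delta_theta = w * dt = 0.06 * 0.05 = 0.003 rad
= 0.1719 deg
theta_new = 52 + 0.1719 = 52.1719 deg


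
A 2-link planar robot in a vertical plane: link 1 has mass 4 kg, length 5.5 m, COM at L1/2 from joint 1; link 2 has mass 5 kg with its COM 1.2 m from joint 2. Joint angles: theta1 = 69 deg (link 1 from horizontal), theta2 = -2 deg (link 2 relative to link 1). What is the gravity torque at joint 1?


Horizontal distance from joint 1 to link-1 COM:
  x_c1 = (L1/2)*cos(t1) = 2.75 * 0.3584 = 0.9855 m
Horizontal distance from joint 1 to link-2 COM:
  x_c2 = L1*cos(t1) + Lc2*cos(t1+t2)
       = 5.5*0.3584 + 1.2*0.3907 = 2.4399 m
tau1 = m1*g*x_c1 + m2*g*x_c2
     = 4*9.81*0.9855 + 5*9.81*2.4399
     = 38.6715 + 119.6771
     = 158.3486 Nm


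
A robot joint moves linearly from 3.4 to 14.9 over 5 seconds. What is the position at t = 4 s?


s = t/T = 4/5 = 0.8
p(t) = p0 + (pf-p0)*s
= 3.4 + (14.9 - 3.4) * 0.8
= 12.6


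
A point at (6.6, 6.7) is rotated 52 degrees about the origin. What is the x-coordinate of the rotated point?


x' = x*cos(theta) - y*sin(theta)
cos(52 deg) = 0.6157, sin(52 deg) = 0.788
x' = 6.6 * 0.6157 - 6.7 * 0.788
= 4.0634 - 5.2797
= -1.2163


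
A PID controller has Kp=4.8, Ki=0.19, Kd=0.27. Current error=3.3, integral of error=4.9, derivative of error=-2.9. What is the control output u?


u = Kp*e + Ki*int(e) + Kd*de/dt
= 4.8*3.3 + 0.19*4.9 + 0.27*(-2.9)
= 15.84 + 0.931 + -0.783
= 15.988


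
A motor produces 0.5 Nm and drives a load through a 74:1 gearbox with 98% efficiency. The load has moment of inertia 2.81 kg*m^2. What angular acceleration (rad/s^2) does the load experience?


tau_out = tau_motor * N * eta
= 0.5 * 74 * 0.98 = 36.26 Nm
alpha = tau_out / I = 36.26 / 2.81
= 12.9039 rad/s^2


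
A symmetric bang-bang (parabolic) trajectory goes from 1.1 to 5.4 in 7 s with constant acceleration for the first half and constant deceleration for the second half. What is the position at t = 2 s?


Symmetric rest-to-rest: each phase covers (pf-p0)/2 in time T/2. 0.5*a*(T/2)^2 = (pf-p0)/2 => a = 4*(pf-p0)/T^2
a = 4*(5.4-1.1)/7^2 = 0.351
t = 2 is in the acceleration phase (t <= T/2).
p = p0 + 0.5*a*t^2 = 1.1 + 0.5*0.351*2^2
= 1.802


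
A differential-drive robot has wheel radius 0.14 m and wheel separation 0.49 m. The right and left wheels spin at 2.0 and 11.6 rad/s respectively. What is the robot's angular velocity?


vR = r*wR = 0.14*2.0 = 0.28 m/s
vL = r*wL = 0.14*11.6 = 1.624 m/s
v = (vR+vL)/2 = 0.952 m/s
omega = (vR-vL)/L = -2.7429 rad/s
angular velocity = -2.7429 rad/s


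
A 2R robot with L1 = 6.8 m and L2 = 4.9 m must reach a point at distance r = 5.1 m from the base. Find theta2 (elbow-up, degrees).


cos(theta2) = (r^2 - L1^2 - L2^2) / (2*L1*L2)
cos(theta2) = (26.01 - 46.24 - 24.01) / 66.64
cos(theta2) = -0.663866
theta2 = 131.5954 degrees


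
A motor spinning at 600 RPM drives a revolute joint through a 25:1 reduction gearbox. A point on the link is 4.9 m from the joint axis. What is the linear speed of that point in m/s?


omega_motor = 600 * 2*pi/60 = 62.8319 rad/s
omega_joint = omega_motor / 25 = 2.5133 rad/s
v = omega_joint * r = 2.5133 * 4.9
= 12.315 m/s


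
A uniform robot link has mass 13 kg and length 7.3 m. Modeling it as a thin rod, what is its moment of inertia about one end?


I = (1/3) * m * L^2
= (1/3) * 13 * 7.3^2
= 0.333333 * 13 * 53.29
= 230.9233 kg*m^2


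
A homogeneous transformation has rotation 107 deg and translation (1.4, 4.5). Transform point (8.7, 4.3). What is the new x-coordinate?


x' = cos(theta)*px - sin(theta)*py + tx
= -0.2924*8.7 - 0.9563*4.3 + 1.4
= -5.2557


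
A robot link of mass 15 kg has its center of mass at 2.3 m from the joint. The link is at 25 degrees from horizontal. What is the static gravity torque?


tau = m*g*L*cos(angle)
= 15 * 9.81 * 2.3 * cos(25 deg)
= 15 * 9.81 * 2.3 * 0.9063
= 306.7353 Nm


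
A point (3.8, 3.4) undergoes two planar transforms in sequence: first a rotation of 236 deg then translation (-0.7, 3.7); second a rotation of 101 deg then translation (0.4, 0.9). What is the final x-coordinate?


After transform 1:
x1 = cos(236)*3.8 - sin(236)*3.4 + -0.7 = -0.0062
y1 = sin(236)*3.8 + cos(236)*3.4 + 3.7 = -1.3516
After transform 2:
x2 = cos(101)*-0.0062 - sin(101)*-1.3516 + 0.4
= 1.7279


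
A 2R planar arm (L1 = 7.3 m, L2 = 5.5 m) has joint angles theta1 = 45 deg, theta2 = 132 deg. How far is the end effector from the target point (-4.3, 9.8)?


End effector via forward kinematics:
x = L1*cos(t1) + L2*cos(t1+t2) = -0.3306
y = L1*sin(t1) + L2*sin(t1+t2) = 5.4497
Distance to target:
d = sqrt((-4.3 - -0.3306)^2 + (9.8 - 5.4497)^2)
= sqrt(15.7563 + 18.9249)
= 5.8891 m


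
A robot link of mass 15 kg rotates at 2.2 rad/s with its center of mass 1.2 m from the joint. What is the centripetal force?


F = m * omega^2 * r
= 15 * 2.2^2 * 1.2
= 15 * 4.84 * 1.2
= 87.12 N


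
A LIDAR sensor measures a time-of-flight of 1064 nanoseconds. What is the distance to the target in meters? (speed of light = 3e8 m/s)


tof = 1064 ns = 1.064e-06 s
dist = c * tof / 2
= 3e8 * 1.064e-06 / 2
= 159.6 m


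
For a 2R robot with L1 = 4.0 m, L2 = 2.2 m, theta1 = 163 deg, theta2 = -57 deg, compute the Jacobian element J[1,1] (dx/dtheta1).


J[1,1] = -L1*sin(t1) - L2*sin(t1+t2)
= -4.0*sin(163) - 2.2*sin(106)
= -3.2843


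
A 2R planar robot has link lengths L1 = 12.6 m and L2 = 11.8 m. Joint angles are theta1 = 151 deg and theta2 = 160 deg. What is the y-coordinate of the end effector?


Convert angles to radians: theta1 = 2.6354, theta2 = 2.7925
y = L1*sin(theta1) + L2*sin(theta1+theta2)
y = 6.1086 + -8.9056
y = -2.797


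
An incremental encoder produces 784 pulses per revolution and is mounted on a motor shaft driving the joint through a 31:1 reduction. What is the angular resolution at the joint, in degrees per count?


counts per rev = 784
effective counts at joint = 784 * 31 = 24304
resolution = 360 / 24304
= 0.0148 deg/count


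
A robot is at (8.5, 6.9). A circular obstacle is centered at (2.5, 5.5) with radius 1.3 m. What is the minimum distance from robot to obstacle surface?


center_dist = sqrt((8.5-2.5)^2 + (6.9-5.5)^2)
= sqrt(36.0 + 1.96)
= 6.1612
min_dist = center_dist - radius = 6.1612 - 1.3 = 4.8612 m


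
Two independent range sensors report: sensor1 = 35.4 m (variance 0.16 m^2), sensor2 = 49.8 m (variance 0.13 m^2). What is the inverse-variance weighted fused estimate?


w1 = (1/var1) / (1/var1 + 1/var2)
   = 6.25 / (6.25 + 7.6923) = 0.4483
w2 = 1 - w1 = 0.5517
fused = w1*s1 + w2*s2 = 15.869 + 27.4759
= 43.3448 m


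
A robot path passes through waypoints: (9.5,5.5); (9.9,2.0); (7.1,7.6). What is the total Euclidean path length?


Segment lengths:
  seg1 = sqrt((0.4)^2 + (-3.5)^2) = 3.5228
  seg2 = sqrt((-2.8)^2 + (5.6)^2) = 6.261
Total = 9.7838


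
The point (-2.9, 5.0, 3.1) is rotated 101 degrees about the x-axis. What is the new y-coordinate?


Rotation about x-axis: y' = y*cos(theta) - z*sin(theta)
= 5.0 * -0.1908 - 3.1 * 0.9816
= -3.9971


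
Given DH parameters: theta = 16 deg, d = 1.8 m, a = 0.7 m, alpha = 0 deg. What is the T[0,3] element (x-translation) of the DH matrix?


T[0,3] = a * cos(theta)
= 0.7 * cos(16 deg)
= 0.7 * 0.9613
= 0.6729


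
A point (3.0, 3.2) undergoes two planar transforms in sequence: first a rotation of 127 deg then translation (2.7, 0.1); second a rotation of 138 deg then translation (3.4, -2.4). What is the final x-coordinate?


After transform 1:
x1 = cos(127)*3.0 - sin(127)*3.2 + 2.7 = -1.6611
y1 = sin(127)*3.0 + cos(127)*3.2 + 0.1 = 0.5701
After transform 2:
x2 = cos(138)*-1.6611 - sin(138)*0.5701 + 3.4
= 4.253


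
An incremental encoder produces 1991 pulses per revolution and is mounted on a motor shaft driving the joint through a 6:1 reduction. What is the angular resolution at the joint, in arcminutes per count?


counts per rev = 1991
effective counts at joint = 1991 * 6 = 11946
resolution = 360*60 / 11946
= 1.8081 arcmin/count


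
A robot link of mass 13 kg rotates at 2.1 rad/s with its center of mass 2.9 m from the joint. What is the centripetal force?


F = m * omega^2 * r
= 13 * 2.1^2 * 2.9
= 13 * 4.41 * 2.9
= 166.257 N


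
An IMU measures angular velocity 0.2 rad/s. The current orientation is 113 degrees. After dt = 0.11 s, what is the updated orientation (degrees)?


delta_theta = w * dt = 0.2 * 0.11 = 0.022 rad
= 1.2605 deg
theta_new = 113 + 1.2605 = 114.2605 deg


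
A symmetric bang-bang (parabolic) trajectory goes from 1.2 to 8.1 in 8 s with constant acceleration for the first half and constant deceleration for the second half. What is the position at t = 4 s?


Symmetric rest-to-rest: each phase covers (pf-p0)/2 in time T/2. 0.5*a*(T/2)^2 = (pf-p0)/2 => a = 4*(pf-p0)/T^2
a = 4*(8.1-1.2)/8^2 = 0.4312
t = 4 is in the acceleration phase (t <= T/2).
p = p0 + 0.5*a*t^2 = 1.2 + 0.5*0.4312*4^2
= 4.65


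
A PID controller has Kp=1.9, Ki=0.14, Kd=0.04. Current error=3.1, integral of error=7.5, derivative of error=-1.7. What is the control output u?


u = Kp*e + Ki*int(e) + Kd*de/dt
= 1.9*3.1 + 0.14*7.5 + 0.04*(-1.7)
= 5.89 + 1.05 + -0.068
= 6.872


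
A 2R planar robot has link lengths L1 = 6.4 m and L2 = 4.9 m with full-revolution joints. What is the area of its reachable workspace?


r_max = L1 + L2 = 11.3 m
r_min = |L1 - L2| = 1.5 m
Area = pi*(r_max^2 - r_min^2)
= pi*(127.69 - 2.25)
= pi * 125.44
= 394.0814 m^2


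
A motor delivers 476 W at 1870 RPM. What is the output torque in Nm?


omega = 1870 * 2*pi/60 = 195.8259 rad/s
tau = P / omega = 476 / 195.8259
= 2.4307 Nm


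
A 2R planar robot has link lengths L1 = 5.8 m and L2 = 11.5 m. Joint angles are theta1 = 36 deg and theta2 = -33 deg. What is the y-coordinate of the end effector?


Convert angles to radians: theta1 = 0.6283, theta2 = -0.576
y = L1*sin(theta1) + L2*sin(theta1+theta2)
y = 3.4092 + 0.6019
y = 4.011


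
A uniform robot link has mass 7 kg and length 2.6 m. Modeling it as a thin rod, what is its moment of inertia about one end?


I = (1/3) * m * L^2
= (1/3) * 7 * 2.6^2
= 0.333333 * 7 * 6.76
= 15.7733 kg*m^2


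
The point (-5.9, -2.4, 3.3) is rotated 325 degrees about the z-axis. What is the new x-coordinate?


Rotation about z-axis: x' = x*cos(theta) - y*sin(theta)
= -5.9 * 0.8192 - -2.4 * -0.5736
= -6.2096


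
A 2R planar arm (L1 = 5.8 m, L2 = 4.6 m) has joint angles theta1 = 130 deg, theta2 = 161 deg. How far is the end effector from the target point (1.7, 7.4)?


End effector via forward kinematics:
x = L1*cos(t1) + L2*cos(t1+t2) = -2.0797
y = L1*sin(t1) + L2*sin(t1+t2) = 0.1486
Distance to target:
d = sqrt((1.7 - -2.0797)^2 + (7.4 - 0.1486)^2)
= sqrt(14.2859 + 52.583)
= 8.1773 m


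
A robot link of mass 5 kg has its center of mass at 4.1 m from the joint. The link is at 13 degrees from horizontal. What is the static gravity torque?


tau = m*g*L*cos(angle)
= 5 * 9.81 * 4.1 * cos(13 deg)
= 5 * 9.81 * 4.1 * 0.9744
= 195.9507 Nm


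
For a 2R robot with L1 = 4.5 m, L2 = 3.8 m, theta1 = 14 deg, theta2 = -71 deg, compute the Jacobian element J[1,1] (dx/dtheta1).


J[1,1] = -L1*sin(t1) - L2*sin(t1+t2)
= -4.5*sin(14) - 3.8*sin(-57)
= 2.0983


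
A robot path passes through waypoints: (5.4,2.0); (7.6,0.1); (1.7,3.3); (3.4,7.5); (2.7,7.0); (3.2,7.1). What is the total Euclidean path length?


Segment lengths:
  seg1 = sqrt((2.2)^2 + (-1.9)^2) = 2.9069
  seg2 = sqrt((-5.9)^2 + (3.2)^2) = 6.7119
  seg3 = sqrt((1.7)^2 + (4.2)^2) = 4.531
  seg4 = sqrt((-0.7)^2 + (-0.5)^2) = 0.8602
  seg5 = sqrt((0.5)^2 + (0.1)^2) = 0.5099
Total = 15.52


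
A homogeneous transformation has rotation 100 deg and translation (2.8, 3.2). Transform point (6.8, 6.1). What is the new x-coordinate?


x' = cos(theta)*px - sin(theta)*py + tx
= -0.1736*6.8 - 0.9848*6.1 + 2.8
= -4.3881


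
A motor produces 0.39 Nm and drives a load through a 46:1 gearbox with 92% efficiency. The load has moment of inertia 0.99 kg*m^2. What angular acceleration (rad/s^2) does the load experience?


tau_out = tau_motor * N * eta
= 0.39 * 46 * 0.92 = 16.5048 Nm
alpha = tau_out / I = 16.5048 / 0.99
= 16.6715 rad/s^2


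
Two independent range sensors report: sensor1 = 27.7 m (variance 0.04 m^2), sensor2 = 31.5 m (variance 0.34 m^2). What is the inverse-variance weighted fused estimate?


w1 = (1/var1) / (1/var1 + 1/var2)
   = 25.0 / (25.0 + 2.9412) = 0.8947
w2 = 1 - w1 = 0.1053
fused = w1*s1 + w2*s2 = 24.7842 + 3.3158
= 28.1 m


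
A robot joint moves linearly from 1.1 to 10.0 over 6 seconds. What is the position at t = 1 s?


s = t/T = 1/6 = 0.1667
p(t) = p0 + (pf-p0)*s
= 1.1 + (10.0 - 1.1) * 0.1667
= 2.5833


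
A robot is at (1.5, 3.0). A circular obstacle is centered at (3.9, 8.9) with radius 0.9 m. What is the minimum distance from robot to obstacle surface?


center_dist = sqrt((1.5-3.9)^2 + (3.0-8.9)^2)
= sqrt(5.76 + 34.81)
= 6.3695
min_dist = center_dist - radius = 6.3695 - 0.9 = 5.4695 m


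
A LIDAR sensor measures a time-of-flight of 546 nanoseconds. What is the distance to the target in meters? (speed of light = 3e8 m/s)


tof = 546 ns = 5.46e-07 s
dist = c * tof / 2
= 3e8 * 5.46e-07 / 2
= 81.9 m


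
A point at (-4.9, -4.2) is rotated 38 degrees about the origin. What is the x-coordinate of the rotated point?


x' = x*cos(theta) - y*sin(theta)
cos(38 deg) = 0.788, sin(38 deg) = 0.6157
x' = -4.9 * 0.788 - -4.2 * 0.6157
= -3.8613 - -2.5858
= -1.2755


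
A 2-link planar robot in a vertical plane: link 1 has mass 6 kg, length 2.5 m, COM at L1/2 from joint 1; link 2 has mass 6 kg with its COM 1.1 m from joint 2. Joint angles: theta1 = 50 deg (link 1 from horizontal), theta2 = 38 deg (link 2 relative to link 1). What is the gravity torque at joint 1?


Horizontal distance from joint 1 to link-1 COM:
  x_c1 = (L1/2)*cos(t1) = 1.25 * 0.6428 = 0.8035 m
Horizontal distance from joint 1 to link-2 COM:
  x_c2 = L1*cos(t1) + Lc2*cos(t1+t2)
       = 2.5*0.6428 + 1.1*0.0349 = 1.6454 m
tau1 = m1*g*x_c1 + m2*g*x_c2
     = 6*9.81*0.8035 + 6*9.81*1.6454
     = 47.2931 + 96.8458
     = 144.1389 Nm


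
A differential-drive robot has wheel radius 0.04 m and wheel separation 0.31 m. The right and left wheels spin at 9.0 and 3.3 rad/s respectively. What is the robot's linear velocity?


vR = r*wR = 0.04*9.0 = 0.36 m/s
vL = r*wL = 0.04*3.3 = 0.132 m/s
v = (vR+vL)/2 = 0.246 m/s
omega = (vR-vL)/L = 0.7355 rad/s
linear velocity = 0.246 m/s


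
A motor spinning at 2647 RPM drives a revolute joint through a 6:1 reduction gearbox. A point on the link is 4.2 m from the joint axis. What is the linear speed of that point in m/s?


omega_motor = 2647 * 2*pi/60 = 277.1932 rad/s
omega_joint = omega_motor / 6 = 46.1989 rad/s
v = omega_joint * r = 46.1989 * 4.2
= 194.0352 m/s


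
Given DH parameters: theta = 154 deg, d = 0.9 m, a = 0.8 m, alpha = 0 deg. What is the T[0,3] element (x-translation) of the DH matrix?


T[0,3] = a * cos(theta)
= 0.8 * cos(154 deg)
= 0.8 * -0.8988
= -0.719


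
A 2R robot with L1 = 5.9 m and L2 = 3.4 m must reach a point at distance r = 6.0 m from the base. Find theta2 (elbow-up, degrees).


cos(theta2) = (r^2 - L1^2 - L2^2) / (2*L1*L2)
cos(theta2) = (36.0 - 34.81 - 11.56) / 40.12
cos(theta2) = -0.258475
theta2 = 104.9796 degrees


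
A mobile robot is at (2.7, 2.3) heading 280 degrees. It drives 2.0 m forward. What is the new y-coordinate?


y_new = y0 + d*sin(theta)
= 2.3 + 2.0*sin(280)
= 2.3 + -1.9696
= 0.3304


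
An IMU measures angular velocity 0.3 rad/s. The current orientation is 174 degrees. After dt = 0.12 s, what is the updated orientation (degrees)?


delta_theta = w * dt = 0.3 * 0.12 = 0.036 rad
= 2.0626 deg
theta_new = 174 + 2.0626 = 176.0626 deg


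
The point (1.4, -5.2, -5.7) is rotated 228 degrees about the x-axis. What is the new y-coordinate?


Rotation about x-axis: y' = y*cos(theta) - z*sin(theta)
= -5.2 * -0.6691 - -5.7 * -0.7431
= -0.7564


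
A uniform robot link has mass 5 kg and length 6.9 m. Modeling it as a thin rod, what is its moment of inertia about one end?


I = (1/3) * m * L^2
= (1/3) * 5 * 6.9^2
= 0.333333 * 5 * 47.61
= 79.35 kg*m^2


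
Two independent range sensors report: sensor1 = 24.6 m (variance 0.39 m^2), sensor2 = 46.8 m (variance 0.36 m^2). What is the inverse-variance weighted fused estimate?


w1 = (1/var1) / (1/var1 + 1/var2)
   = 2.5641 / (2.5641 + 2.7778) = 0.48
w2 = 1 - w1 = 0.52
fused = w1*s1 + w2*s2 = 11.808 + 24.336
= 36.144 m


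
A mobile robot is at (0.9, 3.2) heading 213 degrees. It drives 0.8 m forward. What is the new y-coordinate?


y_new = y0 + d*sin(theta)
= 3.2 + 0.8*sin(213)
= 3.2 + -0.4357
= 2.7643


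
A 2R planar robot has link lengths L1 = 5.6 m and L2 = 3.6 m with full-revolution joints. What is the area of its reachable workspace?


r_max = L1 + L2 = 9.2 m
r_min = |L1 - L2| = 2.0 m
Area = pi*(r_max^2 - r_min^2)
= pi*(84.64 - 4.0)
= pi * 80.64
= 253.338 m^2


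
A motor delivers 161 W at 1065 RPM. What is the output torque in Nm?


omega = 1065 * 2*pi/60 = 111.5265 rad/s
tau = P / omega = 161 / 111.5265
= 1.4436 Nm


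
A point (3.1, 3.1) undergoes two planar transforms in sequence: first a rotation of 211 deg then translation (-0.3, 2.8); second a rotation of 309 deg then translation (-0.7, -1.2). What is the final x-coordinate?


After transform 1:
x1 = cos(211)*3.1 - sin(211)*3.1 + -0.3 = -1.3606
y1 = sin(211)*3.1 + cos(211)*3.1 + 2.8 = -1.4538
After transform 2:
x2 = cos(309)*-1.3606 - sin(309)*-1.4538 + -0.7
= -2.6861


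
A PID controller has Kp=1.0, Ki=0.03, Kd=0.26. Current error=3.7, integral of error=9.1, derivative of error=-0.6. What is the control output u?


u = Kp*e + Ki*int(e) + Kd*de/dt
= 1.0*3.7 + 0.03*9.1 + 0.26*(-0.6)
= 3.7 + 0.273 + -0.156
= 3.817


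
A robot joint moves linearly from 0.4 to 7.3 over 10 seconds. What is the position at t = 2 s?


s = t/T = 2/10 = 0.2
p(t) = p0 + (pf-p0)*s
= 0.4 + (7.3 - 0.4) * 0.2
= 1.78


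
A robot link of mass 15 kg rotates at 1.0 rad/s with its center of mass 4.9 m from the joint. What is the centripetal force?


F = m * omega^2 * r
= 15 * 1.0^2 * 4.9
= 15 * 1.0 * 4.9
= 73.5 N


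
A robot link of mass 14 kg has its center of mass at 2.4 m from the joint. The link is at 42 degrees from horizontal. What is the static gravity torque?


tau = m*g*L*cos(angle)
= 14 * 9.81 * 2.4 * cos(42 deg)
= 14 * 9.81 * 2.4 * 0.7431
= 244.9524 Nm


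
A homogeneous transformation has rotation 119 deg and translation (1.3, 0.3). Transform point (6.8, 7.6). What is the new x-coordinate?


x' = cos(theta)*px - sin(theta)*py + tx
= -0.4848*6.8 - 0.8746*7.6 + 1.3
= -8.6438


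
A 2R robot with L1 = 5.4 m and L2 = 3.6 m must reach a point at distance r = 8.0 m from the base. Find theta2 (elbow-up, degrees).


cos(theta2) = (r^2 - L1^2 - L2^2) / (2*L1*L2)
cos(theta2) = (64.0 - 29.16 - 12.96) / 38.88
cos(theta2) = 0.562757
theta2 = 55.7533 degrees


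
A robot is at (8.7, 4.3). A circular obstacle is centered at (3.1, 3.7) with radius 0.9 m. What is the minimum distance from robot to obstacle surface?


center_dist = sqrt((8.7-3.1)^2 + (4.3-3.7)^2)
= sqrt(31.36 + 0.36)
= 5.6321
min_dist = center_dist - radius = 5.6321 - 0.9 = 4.7321 m


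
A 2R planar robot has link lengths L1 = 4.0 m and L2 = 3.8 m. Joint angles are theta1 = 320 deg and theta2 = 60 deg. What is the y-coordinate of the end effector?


Convert angles to radians: theta1 = 5.5851, theta2 = 1.0472
y = L1*sin(theta1) + L2*sin(theta1+theta2)
y = -2.5712 + 1.2997
y = -1.2715


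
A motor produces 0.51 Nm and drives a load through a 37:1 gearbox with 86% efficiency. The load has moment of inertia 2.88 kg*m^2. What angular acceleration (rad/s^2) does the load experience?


tau_out = tau_motor * N * eta
= 0.51 * 37 * 0.86 = 16.2282 Nm
alpha = tau_out / I = 16.2282 / 2.88
= 5.6348 rad/s^2


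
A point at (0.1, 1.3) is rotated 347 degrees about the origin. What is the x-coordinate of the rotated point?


x' = x*cos(theta) - y*sin(theta)
cos(347 deg) = 0.9744, sin(347 deg) = -0.225
x' = 0.1 * 0.9744 - 1.3 * -0.225
= 0.0974 - -0.2924
= 0.3899


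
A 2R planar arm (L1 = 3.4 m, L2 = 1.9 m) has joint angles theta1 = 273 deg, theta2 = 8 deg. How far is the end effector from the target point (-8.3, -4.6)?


End effector via forward kinematics:
x = L1*cos(t1) + L2*cos(t1+t2) = 0.5405
y = L1*sin(t1) + L2*sin(t1+t2) = -5.2604
Distance to target:
d = sqrt((-8.3 - 0.5405)^2 + (-4.6 - -5.2604)^2)
= sqrt(78.1541 + 0.4362)
= 8.8651 m


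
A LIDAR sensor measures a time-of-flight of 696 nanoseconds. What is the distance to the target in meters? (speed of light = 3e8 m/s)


tof = 696 ns = 6.96e-07 s
dist = c * tof / 2
= 3e8 * 6.96e-07 / 2
= 104.4 m


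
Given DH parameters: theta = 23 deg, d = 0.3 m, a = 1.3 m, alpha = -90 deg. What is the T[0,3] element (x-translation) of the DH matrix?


T[0,3] = a * cos(theta)
= 1.3 * cos(23 deg)
= 1.3 * 0.9205
= 1.1967


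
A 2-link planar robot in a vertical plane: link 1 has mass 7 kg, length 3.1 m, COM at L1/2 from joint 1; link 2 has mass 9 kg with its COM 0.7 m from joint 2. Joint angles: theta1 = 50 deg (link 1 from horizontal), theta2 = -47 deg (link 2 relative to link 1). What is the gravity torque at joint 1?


Horizontal distance from joint 1 to link-1 COM:
  x_c1 = (L1/2)*cos(t1) = 1.55 * 0.6428 = 0.9963 m
Horizontal distance from joint 1 to link-2 COM:
  x_c2 = L1*cos(t1) + Lc2*cos(t1+t2)
       = 3.1*0.6428 + 0.7*0.9986 = 2.6917 m
tau1 = m1*g*x_c1 + m2*g*x_c2
     = 7*9.81*0.9963 + 9*9.81*2.6917
     = 68.4173 + 237.6486
     = 306.066 Nm


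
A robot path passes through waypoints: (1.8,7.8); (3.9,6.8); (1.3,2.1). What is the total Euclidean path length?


Segment lengths:
  seg1 = sqrt((2.1)^2 + (-1.0)^2) = 2.3259
  seg2 = sqrt((-2.6)^2 + (-4.7)^2) = 5.3712
Total = 7.6972


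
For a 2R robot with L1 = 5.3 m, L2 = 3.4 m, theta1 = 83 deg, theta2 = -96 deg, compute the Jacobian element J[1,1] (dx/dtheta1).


J[1,1] = -L1*sin(t1) - L2*sin(t1+t2)
= -5.3*sin(83) - 3.4*sin(-13)
= -4.4957


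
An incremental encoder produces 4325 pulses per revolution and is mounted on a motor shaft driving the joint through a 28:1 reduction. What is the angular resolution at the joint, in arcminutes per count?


counts per rev = 4325
effective counts at joint = 4325 * 28 = 121100
resolution = 360*60 / 121100
= 0.1784 arcmin/count


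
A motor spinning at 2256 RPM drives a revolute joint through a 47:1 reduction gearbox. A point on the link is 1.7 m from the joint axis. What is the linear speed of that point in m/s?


omega_motor = 2256 * 2*pi/60 = 236.2478 rad/s
omega_joint = omega_motor / 47 = 5.0265 rad/s
v = omega_joint * r = 5.0265 * 1.7
= 8.5451 m/s


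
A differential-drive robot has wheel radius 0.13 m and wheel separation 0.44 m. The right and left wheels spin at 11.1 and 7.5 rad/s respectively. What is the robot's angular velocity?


vR = r*wR = 0.13*11.1 = 1.443 m/s
vL = r*wL = 0.13*7.5 = 0.975 m/s
v = (vR+vL)/2 = 1.209 m/s
omega = (vR-vL)/L = 1.0636 rad/s
angular velocity = 1.0636 rad/s


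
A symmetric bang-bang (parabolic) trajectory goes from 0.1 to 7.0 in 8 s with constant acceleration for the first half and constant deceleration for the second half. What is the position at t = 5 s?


Symmetric rest-to-rest: each phase covers (pf-p0)/2 in time T/2. 0.5*a*(T/2)^2 = (pf-p0)/2 => a = 4*(pf-p0)/T^2
a = 4*(7.0-0.1)/8^2 = 0.4313
t = 5 is in the deceleration phase (t > T/2).
p = pf - 0.5*a*(T-t)^2 = 7.0 - 0.5*0.4313*3^2
= 5.0594


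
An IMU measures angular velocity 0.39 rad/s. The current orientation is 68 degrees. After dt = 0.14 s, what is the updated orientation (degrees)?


delta_theta = w * dt = 0.39 * 0.14 = 0.0546 rad
= 3.1283 deg
theta_new = 68 + 3.1283 = 71.1283 deg


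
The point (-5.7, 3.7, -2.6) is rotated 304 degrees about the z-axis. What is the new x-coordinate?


Rotation about z-axis: x' = x*cos(theta) - y*sin(theta)
= -5.7 * 0.5592 - 3.7 * -0.829
= -0.12


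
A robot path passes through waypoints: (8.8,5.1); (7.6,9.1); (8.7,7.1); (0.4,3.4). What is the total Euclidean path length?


Segment lengths:
  seg1 = sqrt((-1.2)^2 + (4.0)^2) = 4.1761
  seg2 = sqrt((1.1)^2 + (-2.0)^2) = 2.2825
  seg3 = sqrt((-8.3)^2 + (-3.7)^2) = 9.0874
Total = 15.546


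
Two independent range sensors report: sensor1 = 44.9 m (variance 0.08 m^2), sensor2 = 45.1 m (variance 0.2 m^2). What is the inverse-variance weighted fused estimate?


w1 = (1/var1) / (1/var1 + 1/var2)
   = 12.5 / (12.5 + 5.0) = 0.7143
w2 = 1 - w1 = 0.2857
fused = w1*s1 + w2*s2 = 32.0714 + 12.8857
= 44.9571 m


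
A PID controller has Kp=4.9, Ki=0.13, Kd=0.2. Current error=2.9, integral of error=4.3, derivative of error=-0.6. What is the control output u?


u = Kp*e + Ki*int(e) + Kd*de/dt
= 4.9*2.9 + 0.13*4.3 + 0.2*(-0.6)
= 14.21 + 0.559 + -0.12
= 14.649


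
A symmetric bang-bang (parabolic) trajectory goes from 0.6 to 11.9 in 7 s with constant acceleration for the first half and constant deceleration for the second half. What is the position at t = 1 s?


Symmetric rest-to-rest: each phase covers (pf-p0)/2 in time T/2. 0.5*a*(T/2)^2 = (pf-p0)/2 => a = 4*(pf-p0)/T^2
a = 4*(11.9-0.6)/7^2 = 0.9224
t = 1 is in the acceleration phase (t <= T/2).
p = p0 + 0.5*a*t^2 = 0.6 + 0.5*0.9224*1^2
= 1.0612


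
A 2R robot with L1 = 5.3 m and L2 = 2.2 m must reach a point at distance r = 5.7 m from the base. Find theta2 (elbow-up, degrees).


cos(theta2) = (r^2 - L1^2 - L2^2) / (2*L1*L2)
cos(theta2) = (32.49 - 28.09 - 4.84) / 23.32
cos(theta2) = -0.018868
theta2 = 91.0811 degrees


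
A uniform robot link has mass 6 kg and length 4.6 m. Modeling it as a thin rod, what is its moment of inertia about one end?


I = (1/3) * m * L^2
= (1/3) * 6 * 4.6^2
= 0.333333 * 6 * 21.16
= 42.32 kg*m^2


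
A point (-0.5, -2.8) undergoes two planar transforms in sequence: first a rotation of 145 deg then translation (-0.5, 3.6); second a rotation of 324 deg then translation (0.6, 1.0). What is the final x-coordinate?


After transform 1:
x1 = cos(145)*-0.5 - sin(145)*-2.8 + -0.5 = 1.5156
y1 = sin(145)*-0.5 + cos(145)*-2.8 + 3.6 = 5.6068
After transform 2:
x2 = cos(324)*1.5156 - sin(324)*5.6068 + 0.6
= 5.1218


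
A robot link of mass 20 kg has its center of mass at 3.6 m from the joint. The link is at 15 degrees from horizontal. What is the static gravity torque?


tau = m*g*L*cos(angle)
= 20 * 9.81 * 3.6 * cos(15 deg)
= 20 * 9.81 * 3.6 * 0.9659
= 682.2527 Nm


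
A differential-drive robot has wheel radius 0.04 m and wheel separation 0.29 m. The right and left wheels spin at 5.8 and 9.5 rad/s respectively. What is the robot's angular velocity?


vR = r*wR = 0.04*5.8 = 0.232 m/s
vL = r*wL = 0.04*9.5 = 0.38 m/s
v = (vR+vL)/2 = 0.306 m/s
omega = (vR-vL)/L = -0.5103 rad/s
angular velocity = -0.5103 rad/s


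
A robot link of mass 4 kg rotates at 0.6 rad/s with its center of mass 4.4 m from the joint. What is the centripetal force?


F = m * omega^2 * r
= 4 * 0.6^2 * 4.4
= 4 * 0.36 * 4.4
= 6.336 N


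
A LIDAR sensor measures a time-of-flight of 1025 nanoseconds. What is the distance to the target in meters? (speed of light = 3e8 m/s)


tof = 1025 ns = 1.025e-06 s
dist = c * tof / 2
= 3e8 * 1.025e-06 / 2
= 153.75 m


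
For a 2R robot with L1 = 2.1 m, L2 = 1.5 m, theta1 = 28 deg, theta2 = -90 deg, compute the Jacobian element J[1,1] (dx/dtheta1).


J[1,1] = -L1*sin(t1) - L2*sin(t1+t2)
= -2.1*sin(28) - 1.5*sin(-62)
= 0.3385


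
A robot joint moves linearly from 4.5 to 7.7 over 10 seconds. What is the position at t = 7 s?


s = t/T = 7/10 = 0.7
p(t) = p0 + (pf-p0)*s
= 4.5 + (7.7 - 4.5) * 0.7
= 6.74


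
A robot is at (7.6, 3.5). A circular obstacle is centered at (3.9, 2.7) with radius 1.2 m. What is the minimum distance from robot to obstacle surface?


center_dist = sqrt((7.6-3.9)^2 + (3.5-2.7)^2)
= sqrt(13.69 + 0.64)
= 3.7855
min_dist = center_dist - radius = 3.7855 - 1.2 = 2.5855 m


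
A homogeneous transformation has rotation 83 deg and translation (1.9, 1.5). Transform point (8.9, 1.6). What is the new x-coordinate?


x' = cos(theta)*px - sin(theta)*py + tx
= 0.1219*8.9 - 0.9925*1.6 + 1.9
= 1.3966


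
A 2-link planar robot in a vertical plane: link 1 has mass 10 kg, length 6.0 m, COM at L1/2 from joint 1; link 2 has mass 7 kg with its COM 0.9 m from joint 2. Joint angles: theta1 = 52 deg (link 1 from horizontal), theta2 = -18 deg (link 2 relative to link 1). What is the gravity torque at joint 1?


Horizontal distance from joint 1 to link-1 COM:
  x_c1 = (L1/2)*cos(t1) = 3.0 * 0.6157 = 1.847 m
Horizontal distance from joint 1 to link-2 COM:
  x_c2 = L1*cos(t1) + Lc2*cos(t1+t2)
       = 6.0*0.6157 + 0.9*0.829 = 4.4401 m
tau1 = m1*g*x_c1 + m2*g*x_c2
     = 10*9.81*1.847 + 7*9.81*4.4401
     = 181.1892 + 304.9019
     = 486.091 Nm


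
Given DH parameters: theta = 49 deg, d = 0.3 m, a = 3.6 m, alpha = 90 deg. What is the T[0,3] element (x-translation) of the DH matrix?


T[0,3] = a * cos(theta)
= 3.6 * cos(49 deg)
= 3.6 * 0.6561
= 2.3618


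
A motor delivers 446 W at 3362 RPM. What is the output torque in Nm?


omega = 3362 * 2*pi/60 = 352.0678 rad/s
tau = P / omega = 446 / 352.0678
= 1.2668 Nm


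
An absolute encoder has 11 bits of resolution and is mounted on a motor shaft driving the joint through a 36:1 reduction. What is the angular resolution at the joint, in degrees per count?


counts = 2^11 = 2048
effective counts at joint = 2048 * 36 = 73728
resolution = 360 / 73728
= 0.0049 deg/count


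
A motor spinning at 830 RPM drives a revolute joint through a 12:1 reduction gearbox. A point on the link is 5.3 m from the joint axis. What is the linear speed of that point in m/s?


omega_motor = 830 * 2*pi/60 = 86.9174 rad/s
omega_joint = omega_motor / 12 = 7.2431 rad/s
v = omega_joint * r = 7.2431 * 5.3
= 38.3885 m/s


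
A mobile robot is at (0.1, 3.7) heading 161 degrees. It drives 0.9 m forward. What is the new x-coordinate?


x_new = x0 + d*cos(theta)
= 0.1 + 0.9*cos(161)
= 0.1 + -0.851
= -0.751


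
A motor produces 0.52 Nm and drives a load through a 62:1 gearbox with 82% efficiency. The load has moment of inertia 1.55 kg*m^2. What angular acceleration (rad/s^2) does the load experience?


tau_out = tau_motor * N * eta
= 0.52 * 62 * 0.82 = 26.4368 Nm
alpha = tau_out / I = 26.4368 / 1.55
= 17.056 rad/s^2


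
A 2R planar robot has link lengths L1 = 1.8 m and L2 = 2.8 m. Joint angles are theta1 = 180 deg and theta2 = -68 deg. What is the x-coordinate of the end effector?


Convert angles to radians: theta1 = 3.1416, theta2 = -1.1868
x = L1*cos(theta1) + L2*cos(theta1+theta2)
x = -1.8 + -1.0489
x = -2.8489


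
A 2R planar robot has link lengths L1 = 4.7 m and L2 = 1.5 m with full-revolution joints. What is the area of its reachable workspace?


r_max = L1 + L2 = 6.2 m
r_min = |L1 - L2| = 3.2 m
Area = pi*(r_max^2 - r_min^2)
= pi*(38.44 - 10.24)
= pi * 28.2
= 88.5929 m^2
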